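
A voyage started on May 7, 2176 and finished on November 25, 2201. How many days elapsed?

From May 7, 2176 to May 7, 2201: 25 years, of which 5 contain a Feb 29 — 20×365 + 5×366 = 9130 days.
(2200 is not a leap year (divisible by 100 but not 400).)
May 2201: 31 − 7 = 24 days remain.
Then June (30), July (31), August (31), September (30), October (31): 30 + 31 + 31 + 30 + 31 = 153 days.
November 1–25, 2201: 25 days.
Residual: 202 days.
Total: 9332 days.

9332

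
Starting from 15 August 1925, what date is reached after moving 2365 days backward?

23 February 1919

Count 2365 days before August 15, 1925:
February 23, 1919 → February 23, 1920: 365 days.
February 23, 1920 → February 23, 1921: 366 days (1920 is a leap year).
February 23, 1921 → February 23, 1922: 365 days.
February 23, 1922 → February 23, 1923: 365 days.
February 23, 1923 → February 23, 1924: 365 days.
February 23, 1924 → February 23, 1925: 366 days (1924 is a leap year).
February 1925: 28 − 23 = 5 days remain (1925 is not a leap year, so February has 28 days).
Then March (31), April (30), May (31), June (30), July (31): 31 + 30 + 31 + 30 + 31 = 153 days.
August 1–15, 1925: 15 days.
Residual: 173 days.
Total: 2365 days.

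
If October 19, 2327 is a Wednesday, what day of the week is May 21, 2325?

Count forward from the earlier date (May 21, 2325) to the later (October 19, 2327):
Day-of-year of May 21, 2325: 141.
Day-of-year of October 19, 2327: 292.
2325 has 365 days, so 365 − 141 = 224 days remain in 2325.
Full years: 2326: 365. Sum = 365.
Total: 224 + 365 + 292 = 881 days.
881 mod 7 = 6, so 6 days before Wednesday is Thursday.

Thursday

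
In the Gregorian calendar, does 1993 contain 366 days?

1993 is not a leap year.

No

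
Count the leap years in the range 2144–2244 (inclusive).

Years divisible by 4: 2144, 2148, …, 2244 — 26 in all.
Of these, 2200 is divisible by 100 but not 400, so not leap.
Leap years: 26 − 1 = 25.

25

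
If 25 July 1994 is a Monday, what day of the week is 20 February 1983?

Count forward from the earlier date (February 20, 1983) to the later (July 25, 1994):
Day-of-year of February 20, 1983: 51.
Day-of-year of July 25, 1994: 206.
1983 has 365 days, so 365 − 51 = 314 days remain in 1983.
Full years 1984–1993: 7 common + 3 leap = 7×365 + 3×366 = 3653 days.
Total: 314 + 3653 + 206 = 4173 days.
4173 mod 7 = 1, so 1 day before Monday is Sunday.

Sunday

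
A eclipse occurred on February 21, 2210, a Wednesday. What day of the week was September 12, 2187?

Count forward from the earlier date (September 12, 2187) to the later (February 21, 2210):
From September 12, 2187 to September 12, 2209: 22 years, of which 5 contain a Feb 29 — 17×365 + 5×366 = 8035 days.
(2200 is not a leap year (divisible by 100 but not 400).)
September 2209: 30 − 12 = 18 days remain.
Then October (31), November (30), December (31), January (31): 31 + 30 + 31 + 31 = 123 days.
February 1–21, 2210: 21 days (2210 is not a leap year).
Residual: 162 days.
Total: 8197 days.
8197 is a multiple of 7, so September 12, 2187 falls on the same weekday: Wednesday.

Wednesday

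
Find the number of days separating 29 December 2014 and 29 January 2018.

Day-of-year of December 29, 2014: 363.
Day-of-year of January 29, 2018: 29.
2014 has 365 days, so 365 − 363 = 2 days remain in 2014.
Full years: 2015: 365; 2016: 366; 2017: 365. Sum = 1096.
Total: 2 + 1096 + 29 = 1127 days.

1127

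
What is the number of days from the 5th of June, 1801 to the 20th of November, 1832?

11491

From June 5, 1801 to June 5, 1832: 31 years, of which 8 contain a Feb 29 — 23×365 + 8×366 = 11323 days.
June 1832: 30 − 5 = 25 days remain.
Then July (31), August (31), September (30), October (31): 31 + 31 + 30 + 31 = 123 days.
November 1–20, 1832: 20 days.
Residual: 168 days.
Total: 11491 days.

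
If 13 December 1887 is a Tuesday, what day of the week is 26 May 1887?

Thursday

Count forward from the earlier date (May 26, 1887) to the later (December 13, 1887):
May 1887: 31 − 26 = 5 days remain.
Then June (30), July (31), August (31), September (30), October (31), November (30): 30 + 31 + 31 + 30 + 31 + 30 = 183 days.
December 1–13, 1887: 13 days.
Total: 5 + 183 + 13 = 201 days.
201 mod 7 = 5, so 5 days before Tuesday is Thursday.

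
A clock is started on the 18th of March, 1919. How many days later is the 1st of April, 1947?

10241

From March 18, 1919 to March 18, 1947: 28 years, of which 7 contain a Feb 29 — 21×365 + 7×366 = 10227 days.
March 1947: 31 − 18 = 13 days remain.
April 1, 1947: 1 day.
Residual: 14 days.
Total: 10241 days.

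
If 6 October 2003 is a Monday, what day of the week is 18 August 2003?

Monday

Count forward from the earlier date (August 18, 2003) to the later (October 6, 2003):
August 2003: 31 − 18 = 13 days remain.
Then September (30): 30 days.
October 1–6, 2003: 6 days.
Total: 13 + 30 + 6 = 49 days.
49 is a multiple of 7, so 18 August 2003 falls on the same weekday: Monday.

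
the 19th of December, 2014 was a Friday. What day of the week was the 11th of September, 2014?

Count forward from the earlier date (September 11, 2014) to the later (December 19, 2014):
September 2014: 30 − 11 = 19 days remain.
Then October (31), November (30): 31 + 30 = 61 days.
December 1–19, 2014: 19 days.
Total: 19 + 61 + 19 = 99 days.
99 mod 7 = 1, so 1 day before Friday is Thursday.

Thursday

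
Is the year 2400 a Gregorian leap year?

2400 is a leap year (divisible by 400).

Yes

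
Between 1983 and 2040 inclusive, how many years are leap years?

Years divisible by 4: 1984, 1988, …, 2040 — 15 in all.
2000 is divisible by 400, so still leap.
No century exceptions apply. Count: 15.

15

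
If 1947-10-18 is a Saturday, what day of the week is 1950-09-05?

October 18, 1947 → October 18, 1948: 366 days (1948 is a leap year).
October 18, 1948 → October 18, 1949: 365 days.
October 1949: 31 − 18 = 13 days remain.
Then 10 full months totalling 304 days.
September 1–5, 1950: 5 days.
Residual: 322 days.
Total: 1053 days.
1053 mod 7 = 3, so 3 days after Saturday is Tuesday.

Tuesday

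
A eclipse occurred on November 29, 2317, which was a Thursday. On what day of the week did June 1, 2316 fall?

Count forward from the earlier date (June 1, 2316) to the later (November 29, 2317):
June 2316: 30 − 1 = 29 days remain.
Then 16 full months totalling 488 days.
November 1–29, 2317: 29 days.
Total: 29 + 488 + 29 = 546 days.
546 is a multiple of 7, so June 1, 2316 falls on the same weekday: Thursday.

Thursday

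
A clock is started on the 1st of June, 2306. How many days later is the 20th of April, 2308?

689

June 2306: 30 − 1 = 29 days remain.
Then 21 full months totalling 640 days.
April 1–20, 2308: 20 days.
Total: 29 + 640 + 20 = 689 days.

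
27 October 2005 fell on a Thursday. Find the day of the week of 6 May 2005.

Count forward from the earlier date (May 6, 2005) to the later (October 27, 2005):
May 2005: 31 − 6 = 25 days remain.
Then June (30), July (31), August (31), September (30): 30 + 31 + 31 + 30 = 122 days.
October 1–27, 2005: 27 days.
Total: 25 + 122 + 27 = 174 days.
174 mod 7 = 6, so 6 days before Thursday is Friday.

Friday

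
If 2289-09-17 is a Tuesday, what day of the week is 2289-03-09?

Count forward from the earlier date (March 9, 2289) to the later (September 17, 2289):
March 2289: 31 − 9 = 22 days remain.
Then April (30), May (31), June (30), July (31), August (31): 30 + 31 + 30 + 31 + 31 = 153 days.
September 1–17, 2289: 17 days.
Total: 22 + 153 + 17 = 192 days.
192 mod 7 = 3, so 3 days before Tuesday is Saturday.

Saturday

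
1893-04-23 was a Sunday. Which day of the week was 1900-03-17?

Saturday

Day-of-year of April 23, 1893: 113.
Day-of-year of March 17, 1900: 76.
1893 has 365 days, so 365 − 113 = 252 days remain in 1893.
Full years: 1894: 365; 1895: 365; 1896: 366; 1897: 365; 1898: 365; 1899: 365. Sum = 2191.
Total: 252 + 2191 + 76 = 2519 days.
2519 mod 7 = 6, so 6 days after Sunday is Saturday.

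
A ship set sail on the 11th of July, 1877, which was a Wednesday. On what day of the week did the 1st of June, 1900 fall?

Friday

From July 11, 1877 to July 11, 1899: 22 years, of which 5 contain a Feb 29 — 17×365 + 5×366 = 8035 days.
July 1899: 31 − 11 = 20 days remain.
Then 10 full months totalling 304 days.
June 1, 1900: 1 day.
Residual: 325 days.
Total: 8360 days.
8360 mod 7 = 2, so 2 days after Wednesday is Friday.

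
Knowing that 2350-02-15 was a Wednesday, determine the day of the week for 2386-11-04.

From February 15, 2350 to February 15, 2386: 36 years, of which 9 contain a Feb 29 — 27×365 + 9×366 = 13149 days.
February 2386: 28 − 15 = 13 days remain (2386 is not a leap year, so February has 28 days).
Then March (31), April (30), May (31), June (30), July (31), August (31), September (30), October (31): 31 + 30 + 31 + 30 + 31 + 31 + 30 + 31 = 245 days.
November 1–4, 2386: 4 days.
Residual: 262 days.
Total: 13411 days.
13411 mod 7 = 6, so 6 days after Wednesday is Tuesday.

Tuesday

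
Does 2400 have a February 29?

2400 is a leap year (divisible by 400).

Yes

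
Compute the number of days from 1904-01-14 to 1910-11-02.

January 14, 1904 → January 14, 1905: 366 days (1904 is a leap year).
January 14, 1905 → January 14, 1906: 365 days.
January 14, 1906 → January 14, 1907: 365 days.
January 14, 1907 → January 14, 1908: 365 days.
January 14, 1908 → January 14, 1909: 366 days (1908 is a leap year).
January 14, 1909 → January 14, 1910: 365 days.
January 1910: 31 − 14 = 17 days remain.
Then 9 full months totalling 273 days.
November 1–2, 1910: 2 days.
Residual: 292 days.
Total: 2484 days.

2484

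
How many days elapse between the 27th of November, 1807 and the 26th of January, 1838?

From November 27, 1807 to November 27, 1837: 30 years, of which 8 contain a Feb 29 — 22×365 + 8×366 = 10958 days.
November 1837: 30 − 27 = 3 days remain.
Then December (31): 31 days.
January 1–26, 1838: 26 days.
Residual: 60 days.
Total: 11018 days.

11018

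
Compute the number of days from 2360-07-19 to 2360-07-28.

9

Within July 2360: 28 − 19 = 9 days.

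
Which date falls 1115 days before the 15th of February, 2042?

the 27th of January, 2039

Count 1115 days before February 15, 2042:
Day-of-year of January 27, 2039: 27.
Day-of-year of February 15, 2042: 46.
2039 has 365 days, so 365 − 27 = 338 days remain in 2039.
Full years: 2040: 366; 2041: 365. Sum = 731.
Total: 338 + 731 + 46 = 1115 days.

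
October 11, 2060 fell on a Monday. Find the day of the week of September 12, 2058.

Count forward from the earlier date (September 12, 2058) to the later (October 11, 2060):
September 2058: 30 − 12 = 18 days remain.
Then 24 full months totalling 731 days.
October 1–11, 2060: 11 days.
Total: 18 + 731 + 11 = 760 days.
760 mod 7 = 4, so 4 days before Monday is Thursday.

Thursday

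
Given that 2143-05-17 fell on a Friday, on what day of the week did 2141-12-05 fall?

Count forward from the earlier date (December 5, 2141) to the later (May 17, 2143):
December 5, 2141 → December 5, 2142: 365 days.
December 2142: 31 − 5 = 26 days remain.
Then January (31), February 2143 (28), March (31), April (30): 31 + 28 + 31 + 30 = 120 days.
May 1–17, 2143: 17 days.
Residual: 163 days.
Total: 528 days.
528 mod 7 = 3, so 3 days before Friday is Tuesday.

Tuesday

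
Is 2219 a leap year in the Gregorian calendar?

No

2219 is not a leap year.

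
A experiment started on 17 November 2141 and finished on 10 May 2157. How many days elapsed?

5653

Day-of-year of November 17, 2141: 321.
Day-of-year of May 10, 2157: 130.
2141 has 365 days, so 365 − 321 = 44 days remain in 2141.
Full years 2142–2156: 11 common + 4 leap = 11×365 + 4×366 = 5479 days.
Total: 44 + 5479 + 130 = 5653 days.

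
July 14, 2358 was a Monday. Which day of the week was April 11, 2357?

Count forward from the earlier date (April 11, 2357) to the later (July 14, 2358):
April 11, 2357 → April 11, 2358: 365 days.
April 2358: 30 − 11 = 19 days remain.
Then May (31), June (30): 31 + 30 = 61 days.
July 1–14, 2358: 14 days.
Residual: 94 days.
Total: 459 days.
459 mod 7 = 4, so 4 days before Monday is Thursday.

Thursday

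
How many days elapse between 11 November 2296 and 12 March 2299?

November 11, 2296 → November 11, 2297: 365 days.
November 11, 2297 → November 11, 2298: 365 days.
November 2298: 30 − 11 = 19 days remain.
Then December (31), January (31), February 2299 (28): 31 + 31 + 28 = 90 days.
March 1–12, 2299: 12 days.
Residual: 121 days.
Total: 851 days.

851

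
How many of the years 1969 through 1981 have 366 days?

Years divisible by 4 in [1969, 1981]: 1972, 1976, 1980.
No century exceptions apply. Count: 3.

3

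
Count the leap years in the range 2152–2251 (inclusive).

24

Years divisible by 4: 2152, 2156, …, 2248 — 25 in all.
Of these, 2200 is divisible by 100 but not 400, so not leap.
Leap years: 25 − 1 = 24.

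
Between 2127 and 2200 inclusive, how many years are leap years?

18

Years divisible by 4: 2128, 2132, …, 2200 — 19 in all.
Of these, 2200 is divisible by 100 but not 400, so not leap.
Leap years: 19 − 1 = 18.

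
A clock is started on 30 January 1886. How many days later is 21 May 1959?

Day-of-year of January 30, 1886: 30.
Day-of-year of May 21, 1959: 141.
1886 has 365 days, so 365 − 30 = 335 days remain in 1886.
Full years 1887–1958: 55 common + 17 leap = 55×365 + 17×366 = 26297 days.
Total: 335 + 26297 + 141 = 26773 days.

26773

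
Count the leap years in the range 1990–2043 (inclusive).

Years divisible by 4: 1992, 1996, …, 2040 — 13 in all.
2000 is divisible by 400, so still leap.
No century exceptions apply. Count: 13.

13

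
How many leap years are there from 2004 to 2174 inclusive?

42

Years divisible by 4: 2004, 2008, …, 2172 — 43 in all.
Of these, 2100 is divisible by 100 but not 400, so not leap.
Leap years: 43 − 1 = 42.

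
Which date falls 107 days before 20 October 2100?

5 July 2100

Count 107 days before October 20, 2100:
July 2100: 31 − 5 = 26 days remain.
Then August (31), September (30): 31 + 30 = 61 days.
October 1–20, 2100: 20 days.
Total: 26 + 61 + 20 = 107 days.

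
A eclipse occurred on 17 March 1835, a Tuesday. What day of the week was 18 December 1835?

March 1835: 31 − 17 = 14 days remain.
Then April (30), May (31), June (30), July (31), August (31), September (30), October (31), November (30): 30 + 31 + 30 + 31 + 31 + 30 + 31 + 30 = 244 days.
December 1–18, 1835: 18 days.
Total: 14 + 244 + 18 = 276 days.
276 mod 7 = 3, so 3 days after Tuesday is Friday.

Friday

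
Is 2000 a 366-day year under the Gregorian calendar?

Yes

2000 is a leap year (divisible by 400).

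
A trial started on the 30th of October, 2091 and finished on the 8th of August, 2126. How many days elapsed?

12700

Day-of-year of October 30, 2091: 303.
Day-of-year of August 8, 2126: 220.
2091 has 365 days, so 365 − 303 = 62 days remain in 2091.
Full years 2092–2125: 26 common + 8 leap = 26×365 + 8×366 = 12418 days.
Total: 62 + 12418 + 220 = 12700 days.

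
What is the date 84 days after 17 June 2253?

9 September 2253

Count 84 days after June 17, 2253:
June 2253: 30 − 17 = 13 days remain.
Then July (31), August (31): 31 + 31 = 62 days.
September 1–9, 2253: 9 days.
Total: 13 + 62 + 9 = 84 days.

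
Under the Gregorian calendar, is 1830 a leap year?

1830 is not a leap year.

No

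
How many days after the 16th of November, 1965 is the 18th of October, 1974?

3258

Day-of-year of November 16, 1965: 320.
Day-of-year of October 18, 1974: 291.
1965 has 365 days, so 365 − 320 = 45 days remain in 1965.
Full years 1966–1973: 6 common + 2 leap = 6×365 + 2×366 = 2922 days.
Total: 45 + 2922 + 291 = 3258 days.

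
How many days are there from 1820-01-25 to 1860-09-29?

14858

From January 25, 1820 to January 25, 1860: 40 years, of which 10 contain a Feb 29 — 30×365 + 10×366 = 14610 days.
January 1860: 31 − 25 = 6 days remain.
Then February 1860 (29), March (31), April (30), May (31), June (30), July (31), August (31): 29 + 31 + 30 + 31 + 30 + 31 + 31 = 213 days.
September 1–29, 1860: 29 days.
Residual: 248 days.
Total: 14858 days.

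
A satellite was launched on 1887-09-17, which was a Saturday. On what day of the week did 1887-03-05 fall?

Saturday

Count forward from the earlier date (March 5, 1887) to the later (September 17, 1887):
March 1887: 31 − 5 = 26 days remain.
Then April (30), May (31), June (30), July (31), August (31): 30 + 31 + 30 + 31 + 31 = 153 days.
September 1–17, 1887: 17 days.
Total: 26 + 153 + 17 = 196 days.
196 is a multiple of 7, so 1887-03-05 falls on the same weekday: Saturday.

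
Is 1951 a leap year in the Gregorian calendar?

1951 is not a leap year.

No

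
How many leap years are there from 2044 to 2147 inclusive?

25

Years divisible by 4: 2044, 2048, …, 2144 — 26 in all.
Of these, 2100 is divisible by 100 but not 400, so not leap.
Leap years: 26 − 1 = 25.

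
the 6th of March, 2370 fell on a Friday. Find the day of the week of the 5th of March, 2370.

Thursday

Count forward from the earlier date (March 5, 2370) to the later (March 6, 2370):
Within March 2370: 6 − 5 = 1 day.
1 mod 7 = 1, so 1 day before Friday is Thursday.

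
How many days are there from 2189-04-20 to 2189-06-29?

70

April 2189: 30 − 20 = 10 days remain.
Then May (31): 31 days.
June 1–29, 2189: 29 days.
Total: 10 + 31 + 29 = 70 days.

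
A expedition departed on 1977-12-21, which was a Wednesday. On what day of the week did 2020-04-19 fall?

Sunday

From December 21, 1977 to December 21, 2019: 42 years, of which 10 contain a Feb 29 — 32×365 + 10×366 = 15340 days.
(2000 is a leap year (divisible by 400).)
December 2019: 31 − 21 = 10 days remain.
Then January (31), February 2020 (29), March (31): 31 + 29 + 31 = 91 days.
April 1–19, 2020: 19 days.
Residual: 120 days.
Total: 15460 days.
15460 mod 7 = 4, so 4 days after Wednesday is Sunday.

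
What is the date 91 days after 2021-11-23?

2022-02-22

Count 91 days after November 23, 2021:
November 2021: 30 − 23 = 7 days remain.
Then December (31), January (31): 31 + 31 = 62 days.
February 1–22, 2022: 22 days (2022 is not a leap year).
Total: 7 + 62 + 22 = 91 days.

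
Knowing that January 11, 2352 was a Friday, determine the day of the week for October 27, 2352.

Monday

January 2352: 31 − 11 = 20 days remain.
Then February 2352 (29), March (31), April (30), May (31), June (30), July (31), August (31), September (30): 29 + 31 + 30 + 31 + 30 + 31 + 31 + 30 = 243 days.
October 1–27, 2352: 27 days.
Total: 20 + 243 + 27 = 290 days.
290 mod 7 = 3, so 3 days after Friday is Monday.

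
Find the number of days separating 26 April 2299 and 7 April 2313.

From April 26, 2299 to April 26, 2312: 13 years, of which 3 contain a Feb 29 — 10×365 + 3×366 = 4748 days.
(2300 is not a leap year (divisible by 100 but not 400).)
April 2312: 30 − 26 = 4 days remain.
Then 11 full months totalling 335 days.
April 1–7, 2313: 7 days.
Residual: 346 days.
Total: 5094 days.

5094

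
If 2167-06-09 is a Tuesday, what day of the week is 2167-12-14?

Monday

June 2167: 30 − 9 = 21 days remain.
Then July (31), August (31), September (30), October (31), November (30): 31 + 31 + 30 + 31 + 30 = 153 days.
December 1–14, 2167: 14 days.
Total: 21 + 153 + 14 = 188 days.
188 mod 7 = 6, so 6 days after Tuesday is Monday.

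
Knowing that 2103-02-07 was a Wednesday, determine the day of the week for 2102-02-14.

Tuesday

Count forward from the earlier date (February 14, 2102) to the later (February 7, 2103):
February 2102: 28 − 14 = 14 days remain (2102 is not a leap year, so February has 28 days).
Then 11 full months totalling 337 days.
February 1–7, 2103: 7 days (2103 is not a leap year).
Total: 14 + 337 + 7 = 358 days.
358 mod 7 = 1, so 1 day before Wednesday is Tuesday.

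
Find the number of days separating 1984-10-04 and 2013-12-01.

10650

From October 4, 1984 to October 4, 2013: 29 years, of which 7 contain a Feb 29 — 22×365 + 7×366 = 10592 days.
(2000 is a leap year (divisible by 400).)
October 2013: 31 − 4 = 27 days remain.
Then November (30): 30 days.
December 1, 2013: 1 day.
Residual: 58 days.
Total: 10650 days.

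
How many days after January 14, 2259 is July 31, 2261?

929

Day-of-year of January 14, 2259: 14.
Day-of-year of July 31, 2261: 212.
2259 has 365 days, so 365 − 14 = 351 days remain in 2259.
Full years: 2260: 366. Sum = 366.
Total: 351 + 366 + 212 = 929 days.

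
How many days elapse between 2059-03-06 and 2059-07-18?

134

March 2059: 31 − 6 = 25 days remain.
Then April (30), May (31), June (30): 30 + 31 + 30 = 91 days.
July 1–18, 2059: 18 days.
Total: 25 + 91 + 18 = 134 days.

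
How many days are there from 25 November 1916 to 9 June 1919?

926

November 25, 1916 → November 25, 1917: 365 days.
November 25, 1917 → November 25, 1918: 365 days.
November 1918: 30 − 25 = 5 days remain.
Then December (31), January (31), February 1919 (28), March (31), April (30), May (31): 31 + 31 + 28 + 31 + 30 + 31 = 182 days.
June 1–9, 1919: 9 days.
Residual: 196 days.
Total: 926 days.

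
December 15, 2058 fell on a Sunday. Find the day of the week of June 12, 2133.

Friday

From December 15, 2058 to December 15, 2132: 74 years, of which 18 contain a Feb 29 — 56×365 + 18×366 = 27028 days.
(2100 is not a leap year (divisible by 100 but not 400).)
December 2132: 31 − 15 = 16 days remain.
Then January (31), February 2133 (28), March (31), April (30), May (31): 31 + 28 + 31 + 30 + 31 = 151 days.
June 1–12, 2133: 12 days.
Residual: 179 days.
Total: 27207 days.
27207 mod 7 = 5, so 5 days after Sunday is Friday.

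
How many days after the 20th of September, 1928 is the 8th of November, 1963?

From September 20, 1928 to September 20, 1963: 35 years, of which 8 contain a Feb 29 — 27×365 + 8×366 = 12783 days.
September 1963: 30 − 20 = 10 days remain.
Then October (31): 31 days.
November 1–8, 1963: 8 days.
Residual: 49 days.
Total: 12832 days.

12832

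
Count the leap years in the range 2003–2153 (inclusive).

37

Years divisible by 4: 2004, 2008, …, 2152 — 38 in all.
Of these, 2100 is divisible by 100 but not 400, so not leap.
Leap years: 38 − 1 = 37.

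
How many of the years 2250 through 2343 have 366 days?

Years divisible by 4: 2252, 2256, …, 2340 — 23 in all.
Of these, 2300 is divisible by 100 but not 400, so not leap.
Leap years: 23 − 1 = 22.

22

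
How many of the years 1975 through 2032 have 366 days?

15

Years divisible by 4: 1976, 1980, …, 2032 — 15 in all.
2000 is divisible by 400, so still leap.
No century exceptions apply. Count: 15.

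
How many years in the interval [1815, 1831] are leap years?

4

Years divisible by 4 in [1815, 1831]: 1816, 1820, 1824, 1828.
No century exceptions apply. Count: 4.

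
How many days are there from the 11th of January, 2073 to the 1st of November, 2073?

January 2073: 31 − 11 = 20 days remain.
Then 9 full months totalling 273 days.
November 1, 2073: 1 day.
Total: 20 + 273 + 1 = 294 days.

294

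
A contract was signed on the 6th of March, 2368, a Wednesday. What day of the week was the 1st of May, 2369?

Thursday

March 6, 2368 → March 6, 2369: 365 days.
March 2369: 31 − 6 = 25 days remain.
Then April (30): 30 days.
May 1, 2369: 1 day.
Residual: 56 days.
Total: 421 days.
421 mod 7 = 1, so 1 day after Wednesday is Thursday.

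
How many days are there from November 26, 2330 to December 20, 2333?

Day-of-year of November 26, 2330: 330.
Day-of-year of December 20, 2333: 354.
2330 has 365 days, so 365 − 330 = 35 days remain in 2330.
Full years: 2331: 365; 2332: 366. Sum = 731.
Total: 35 + 731 + 354 = 1120 days.

1120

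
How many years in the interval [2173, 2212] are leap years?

Years divisible by 4 in [2173, 2212]: 2176, 2180, 2184, 2188, 2192, 2196, 2200, 2204, 2208, 2212.
Of these, 2200 is divisible by 100 but not 400, so not leap.
Leap years: 10 − 1 = 9.

9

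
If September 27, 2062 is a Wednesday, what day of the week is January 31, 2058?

Count forward from the earlier date (January 31, 2058) to the later (September 27, 2062):
Day-of-year of January 31, 2058: 31.
Day-of-year of September 27, 2062: 270.
2058 has 365 days, so 365 − 31 = 334 days remain in 2058.
Full years: 2059: 365; 2060: 366; 2061: 365. Sum = 1096.
Total: 334 + 1096 + 270 = 1700 days.
1700 mod 7 = 6, so 6 days before Wednesday is Thursday.

Thursday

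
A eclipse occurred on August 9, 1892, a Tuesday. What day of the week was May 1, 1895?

Wednesday

Day-of-year of August 9, 1892: 222.
Day-of-year of May 1, 1895: 121.
1892 has 366 days, so 366 − 222 = 144 days remain in 1892.
Full years: 1893: 365; 1894: 365. Sum = 730.
Total: 144 + 730 + 121 = 995 days.
995 mod 7 = 1, so 1 day after Tuesday is Wednesday.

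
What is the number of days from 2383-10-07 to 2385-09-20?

714

October 2383: 31 − 7 = 24 days remain.
Then 22 full months totalling 670 days.
September 1–20, 2385: 20 days.
Total: 24 + 670 + 20 = 714 days.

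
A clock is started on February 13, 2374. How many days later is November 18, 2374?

278

February 2374: 28 − 13 = 15 days remain (2374 is not a leap year, so February has 28 days).
Then March (31), April (30), May (31), June (30), July (31), August (31), September (30), October (31): 31 + 30 + 31 + 30 + 31 + 31 + 30 + 31 = 245 days.
November 1–18, 2374: 18 days.
Total: 15 + 245 + 18 = 278 days.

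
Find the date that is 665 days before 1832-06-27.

1830-09-01

Count 665 days before June 27, 1832:
September 1830: 30 − 1 = 29 days remain.
Then 20 full months totalling 609 days.
June 1–27, 1832: 27 days.
Total: 29 + 609 + 27 = 665 days.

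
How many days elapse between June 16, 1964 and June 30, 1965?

379

Day-of-year of June 16, 1964: 168.
Day-of-year of June 30, 1965: 181.
1964 has 366 days, so 366 − 168 = 198 days remain in 1964.
Total: 198 + 181 = 379 days.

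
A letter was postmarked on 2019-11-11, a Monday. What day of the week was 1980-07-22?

Tuesday

Count forward from the earlier date (July 22, 1980) to the later (November 11, 2019):
Day-of-year of July 22, 1980: 204.
Day-of-year of November 11, 2019: 315.
1980 has 366 days, so 366 − 204 = 162 days remain in 1980.
Full years 1981–2018: 29 common + 9 leap = 29×365 + 9×366 = 13879 days.
Total: 162 + 13879 + 315 = 14356 days.
14356 mod 7 = 6, so 6 days before Monday is Tuesday.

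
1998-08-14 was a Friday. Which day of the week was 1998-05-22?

Count forward from the earlier date (May 22, 1998) to the later (August 14, 1998):
May 1998: 31 − 22 = 9 days remain.
Then June (30), July (31): 30 + 31 = 61 days.
August 1–14, 1998: 14 days.
Total: 9 + 61 + 14 = 84 days.
84 is a multiple of 7, so 1998-05-22 falls on the same weekday: Friday.

Friday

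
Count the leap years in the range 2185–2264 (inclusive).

Years divisible by 4: 2188, 2192, …, 2264 — 20 in all.
Of these, 2200 is divisible by 100 but not 400, so not leap.
Leap years: 20 − 1 = 19.

19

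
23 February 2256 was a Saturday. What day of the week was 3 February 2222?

Sunday

Count forward from the earlier date (February 3, 2222) to the later (February 23, 2256):
Day-of-year of February 3, 2222: 34.
Day-of-year of February 23, 2256: 54.
2222 has 365 days, so 365 − 34 = 331 days remain in 2222.
Full years 2223–2255: 25 common + 8 leap = 25×365 + 8×366 = 12053 days.
Total: 331 + 12053 + 54 = 12438 days.
12438 mod 7 = 6, so 6 days before Saturday is Sunday.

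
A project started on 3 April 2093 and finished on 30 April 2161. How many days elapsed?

24863

From April 3, 2093 to April 3, 2161: 68 years, of which 16 contain a Feb 29 — 52×365 + 16×366 = 24836 days.
(2100 is not a leap year (divisible by 100 but not 400).)
Within April 2161: 30 − 3 = 27 days.
Total: 24863 days.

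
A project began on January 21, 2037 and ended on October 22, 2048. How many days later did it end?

Day-of-year of January 21, 2037: 21.
Day-of-year of October 22, 2048: 296.
2037 has 365 days, so 365 − 21 = 344 days remain in 2037.
Full years 2038–2047: 8 common + 2 leap = 8×365 + 2×366 = 3652 days.
Total: 344 + 3652 + 296 = 4292 days.

4292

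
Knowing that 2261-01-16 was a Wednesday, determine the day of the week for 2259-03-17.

Thursday

Count forward from the earlier date (March 17, 2259) to the later (January 16, 2261):
March 2259: 31 − 17 = 14 days remain.
Then 21 full months totalling 641 days.
January 1–16, 2261: 16 days.
Total: 14 + 641 + 16 = 671 days.
671 mod 7 = 6, so 6 days before Wednesday is Thursday.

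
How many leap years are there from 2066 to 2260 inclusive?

47

Years divisible by 4: 2068, 2072, …, 2260 — 49 in all.
Of these, 2100, 2200 are divisible by 100 but not 400, so not leap.
Leap years: 49 − 2 = 47.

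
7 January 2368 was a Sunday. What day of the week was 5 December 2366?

Count forward from the earlier date (December 5, 2366) to the later (January 7, 2368):
December 2366: 31 − 5 = 26 days remain.
Then 12 full months totalling 365 days.
January 1–7, 2368: 7 days.
Total: 26 + 365 + 7 = 398 days.
398 mod 7 = 6, so 6 days before Sunday is Monday.

Monday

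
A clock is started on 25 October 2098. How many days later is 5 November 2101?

1106

October 25, 2098 → October 25, 2099: 365 days.
October 25, 2099 → October 25, 2100: 365 days (2100 is not a leap year (divisible by 100 but not 400)).
October 25, 2100 → October 25, 2101: 365 days.
October 2101: 31 − 25 = 6 days remain.
November 1–5, 2101: 5 days.
Residual: 11 days.
Total: 1106 days.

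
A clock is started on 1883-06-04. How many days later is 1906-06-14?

8410

Day-of-year of June 4, 1883: 155.
Day-of-year of June 14, 1906: 165.
1883 has 365 days, so 365 − 155 = 210 days remain in 1883.
Full years 1884–1905: 17 common + 5 leap = 17×365 + 5×366 = 8035 days.
Total: 210 + 8035 + 165 = 8410 days.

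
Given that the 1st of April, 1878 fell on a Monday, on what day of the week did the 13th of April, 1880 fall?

April 1878: 30 − 1 = 29 days remain.
Then 23 full months totalling 701 days.
April 1–13, 1880: 13 days.
Total: 29 + 701 + 13 = 743 days.
743 mod 7 = 1, so 1 day after Monday is Tuesday.

Tuesday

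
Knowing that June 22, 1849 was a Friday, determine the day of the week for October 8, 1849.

June 1849: 30 − 22 = 8 days remain.
Then July (31), August (31), September (30): 31 + 31 + 30 = 92 days.
October 1–8, 1849: 8 days.
Total: 8 + 92 + 8 = 108 days.
108 mod 7 = 3, so 3 days after Friday is Monday.

Monday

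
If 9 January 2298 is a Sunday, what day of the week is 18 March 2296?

Count forward from the earlier date (March 18, 2296) to the later (January 9, 2298):
March 2296: 31 − 18 = 13 days remain.
Then 21 full months totalling 640 days.
January 1–9, 2298: 9 days.
Total: 13 + 640 + 9 = 662 days.
662 mod 7 = 4, so 4 days before Sunday is Wednesday.

Wednesday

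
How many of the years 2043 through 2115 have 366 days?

Years divisible by 4: 2044, 2048, …, 2112 — 18 in all.
Of these, 2100 is divisible by 100 but not 400, so not leap.
Leap years: 18 − 1 = 17.

17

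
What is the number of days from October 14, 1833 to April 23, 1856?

8227

From October 14, 1833 to October 14, 1855: 22 years, of which 5 contain a Feb 29 — 17×365 + 5×366 = 8035 days.
October 1855: 31 − 14 = 17 days remain.
Then November (30), December (31), January (31), February 1856 (29), March (31): 30 + 31 + 31 + 29 + 31 = 152 days.
April 1–23, 1856: 23 days.
Residual: 192 days.
Total: 8227 days.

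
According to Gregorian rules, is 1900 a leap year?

No

1900 is not a leap year (divisible by 100 but not 400).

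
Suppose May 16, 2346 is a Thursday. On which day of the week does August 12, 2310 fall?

Friday

Count forward from the earlier date (August 12, 2310) to the later (May 16, 2346):
From August 12, 2310 to August 12, 2345: 35 years, of which 9 contain a Feb 29 — 26×365 + 9×366 = 12784 days.
August 2345: 31 − 12 = 19 days remain.
Then September (30), October (31), November (30), December (31), January (31), February 2346 (28), March (31), April (30): 30 + 31 + 30 + 31 + 31 + 28 + 31 + 30 = 242 days.
May 1–16, 2346: 16 days.
Residual: 277 days.
Total: 13061 days.
13061 mod 7 = 6, so 6 days before Thursday is Friday.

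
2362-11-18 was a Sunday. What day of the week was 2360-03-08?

Count forward from the earlier date (March 8, 2360) to the later (November 18, 2362):
Day-of-year of March 8, 2360: 68.
Day-of-year of November 18, 2362: 322.
2360 has 366 days, so 366 − 68 = 298 days remain in 2360.
Full years: 2361: 365. Sum = 365.
Total: 298 + 365 + 322 = 985 days.
985 mod 7 = 5, so 5 days before Sunday is Tuesday.

Tuesday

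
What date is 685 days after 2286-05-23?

2288-04-07

Count 685 days after May 23, 2286:
May 23, 2286 → May 23, 2287: 365 days.
May 2287: 31 − 23 = 8 days remain.
Then 10 full months totalling 305 days.
April 1–7, 2288: 7 days.
Residual: 320 days.
Total: 685 days.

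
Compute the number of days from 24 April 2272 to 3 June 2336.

23415

From April 24, 2272 to April 24, 2336: 64 years, of which 15 contain a Feb 29 — 49×365 + 15×366 = 23375 days.
(2300 is not a leap year (divisible by 100 but not 400).)
April 2336: 30 − 24 = 6 days remain.
Then May (31): 31 days.
June 1–3, 2336: 3 days.
Residual: 40 days.
Total: 23415 days.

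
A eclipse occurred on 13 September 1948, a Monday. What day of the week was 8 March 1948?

Count forward from the earlier date (March 8, 1948) to the later (September 13, 1948):
March 1948: 31 − 8 = 23 days remain.
Then April (30), May (31), June (30), July (31), August (31): 30 + 31 + 30 + 31 + 31 = 153 days.
September 1–13, 1948: 13 days.
Total: 23 + 153 + 13 = 189 days.
189 is a multiple of 7, so 8 March 1948 falls on the same weekday: Monday.

Monday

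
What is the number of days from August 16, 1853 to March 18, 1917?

23224

From August 16, 1853 to August 16, 1916: 63 years, of which 15 contain a Feb 29 — 48×365 + 15×366 = 23010 days.
(1900 is not a leap year (divisible by 100 but not 400).)
August 1916: 31 − 16 = 15 days remain.
Then September (30), October (31), November (30), December (31), January (31), February 1917 (28): 30 + 31 + 30 + 31 + 31 + 28 = 181 days.
March 1–18, 1917: 18 days.
Residual: 214 days.
Total: 23224 days.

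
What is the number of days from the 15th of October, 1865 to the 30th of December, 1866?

October 1865: 31 − 15 = 16 days remain.
Then 13 full months totalling 395 days.
December 1–30, 1866: 30 days.
Total: 16 + 395 + 30 = 441 days.

441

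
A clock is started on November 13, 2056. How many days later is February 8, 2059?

November 13, 2056 → November 13, 2057: 365 days.
November 13, 2057 → November 13, 2058: 365 days.
November 2058: 30 − 13 = 17 days remain.
Then December (31), January (31): 31 + 31 = 62 days.
February 1–8, 2059: 8 days (2059 is not a leap year).
Residual: 87 days.
Total: 817 days.

817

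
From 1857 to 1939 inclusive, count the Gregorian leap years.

19

Years divisible by 4: 1860, 1864, …, 1936 — 20 in all.
Of these, 1900 is divisible by 100 but not 400, so not leap.
Leap years: 20 − 1 = 19.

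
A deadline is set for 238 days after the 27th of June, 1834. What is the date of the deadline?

the 20th of February, 1835

Count 238 days after June 27, 1834:
June 1834: 30 − 27 = 3 days remain.
Then July (31), August (31), September (30), October (31), November (30), December (31), January (31): 31 + 31 + 30 + 31 + 30 + 31 + 31 = 215 days.
February 1–20, 1835: 20 days (1835 is not a leap year).
Total: 3 + 215 + 20 = 238 days.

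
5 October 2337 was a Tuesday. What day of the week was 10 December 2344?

Sunday

From October 5, 2337 to October 5, 2344: 7 years, of which 2 contain a Feb 29 — 5×365 + 2×366 = 2557 days.
October 2344: 31 − 5 = 26 days remain.
Then November (30): 30 days.
December 1–10, 2344: 10 days.
Residual: 66 days.
Total: 2623 days.
2623 mod 7 = 5, so 5 days after Tuesday is Sunday.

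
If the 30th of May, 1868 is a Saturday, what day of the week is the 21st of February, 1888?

Day-of-year of May 30, 1868: 151.
Day-of-year of February 21, 1888: 52.
1868 has 366 days, so 366 − 151 = 215 days remain in 1868.
Full years 1869–1887: 15 common + 4 leap = 15×365 + 4×366 = 6939 days.
Total: 215 + 6939 + 52 = 7206 days.
7206 mod 7 = 3, so 3 days after Saturday is Tuesday.

Tuesday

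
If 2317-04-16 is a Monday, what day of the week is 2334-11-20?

Day-of-year of April 16, 2317: 106.
Day-of-year of November 20, 2334: 324.
2317 has 365 days, so 365 − 106 = 259 days remain in 2317.
Full years 2318–2333: 12 common + 4 leap = 12×365 + 4×366 = 5844 days.
Total: 259 + 5844 + 324 = 6427 days.
6427 mod 7 = 1, so 1 day after Monday is Tuesday.

Tuesday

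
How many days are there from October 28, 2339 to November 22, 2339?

25

October 2339: 31 − 28 = 3 days remain.
November 1–22, 2339: 22 days.
Total: 3 + 22 = 25 days.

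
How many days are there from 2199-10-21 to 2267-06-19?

24712

From October 21, 2199 to October 21, 2266: 67 years, of which 16 contain a Feb 29 — 51×365 + 16×366 = 24471 days.
(2200 is not a leap year (divisible by 100 but not 400).)
October 2266: 31 − 21 = 10 days remain.
Then November (30), December (31), January (31), February 2267 (28), March (31), April (30), May (31): 30 + 31 + 31 + 28 + 31 + 30 + 31 = 212 days.
June 1–19, 2267: 19 days.
Residual: 241 days.
Total: 24712 days.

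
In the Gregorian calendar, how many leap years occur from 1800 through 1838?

Years divisible by 4 in [1800, 1838]: 1800, 1804, 1808, 1812, 1816, 1820, 1824, 1828, 1832, 1836.
Of these, 1800 is divisible by 100 but not 400, so not leap.
Leap years: 10 − 1 = 9.

9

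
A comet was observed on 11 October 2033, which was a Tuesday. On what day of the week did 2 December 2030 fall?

Count forward from the earlier date (December 2, 2030) to the later (October 11, 2033):
Day-of-year of December 2, 2030: 336.
Day-of-year of October 11, 2033: 284.
2030 has 365 days, so 365 − 336 = 29 days remain in 2030.
Full years: 2031: 365; 2032: 366. Sum = 731.
Total: 29 + 731 + 284 = 1044 days.
1044 mod 7 = 1, so 1 day before Tuesday is Monday.

Monday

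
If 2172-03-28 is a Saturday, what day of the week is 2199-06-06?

Day-of-year of March 28, 2172: 88.
Day-of-year of June 6, 2199: 157.
2172 has 366 days, so 366 − 88 = 278 days remain in 2172.
Full years 2173–2198: 20 common + 6 leap = 20×365 + 6×366 = 9496 days.
Total: 278 + 9496 + 157 = 9931 days.
9931 mod 7 = 5, so 5 days after Saturday is Thursday.

Thursday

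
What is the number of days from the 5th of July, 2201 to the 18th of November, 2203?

866

July 2201: 31 − 5 = 26 days remain.
Then 27 full months totalling 822 days.
November 1–18, 2203: 18 days.
Total: 26 + 822 + 18 = 866 days.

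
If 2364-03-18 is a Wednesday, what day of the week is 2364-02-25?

Tuesday

Count forward from the earlier date (February 25, 2364) to the later (March 18, 2364):
February 2364: 29 − 25 = 4 days remain (2364 is a leap year, so February has 29 days).
March 1–18, 2364: 18 days.
Total: 4 + 18 = 22 days.
22 mod 7 = 1, so 1 day before Wednesday is Tuesday.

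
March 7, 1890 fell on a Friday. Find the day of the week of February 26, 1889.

Count forward from the earlier date (February 26, 1889) to the later (March 7, 1890):
Day-of-year of February 26, 1889: 57.
Day-of-year of March 7, 1890: 66.
1889 has 365 days, so 365 − 57 = 308 days remain in 1889.
Total: 308 + 66 = 374 days.
374 mod 7 = 3, so 3 days before Friday is Tuesday.

Tuesday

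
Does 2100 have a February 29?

No

2100 is not a leap year (divisible by 100 but not 400).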